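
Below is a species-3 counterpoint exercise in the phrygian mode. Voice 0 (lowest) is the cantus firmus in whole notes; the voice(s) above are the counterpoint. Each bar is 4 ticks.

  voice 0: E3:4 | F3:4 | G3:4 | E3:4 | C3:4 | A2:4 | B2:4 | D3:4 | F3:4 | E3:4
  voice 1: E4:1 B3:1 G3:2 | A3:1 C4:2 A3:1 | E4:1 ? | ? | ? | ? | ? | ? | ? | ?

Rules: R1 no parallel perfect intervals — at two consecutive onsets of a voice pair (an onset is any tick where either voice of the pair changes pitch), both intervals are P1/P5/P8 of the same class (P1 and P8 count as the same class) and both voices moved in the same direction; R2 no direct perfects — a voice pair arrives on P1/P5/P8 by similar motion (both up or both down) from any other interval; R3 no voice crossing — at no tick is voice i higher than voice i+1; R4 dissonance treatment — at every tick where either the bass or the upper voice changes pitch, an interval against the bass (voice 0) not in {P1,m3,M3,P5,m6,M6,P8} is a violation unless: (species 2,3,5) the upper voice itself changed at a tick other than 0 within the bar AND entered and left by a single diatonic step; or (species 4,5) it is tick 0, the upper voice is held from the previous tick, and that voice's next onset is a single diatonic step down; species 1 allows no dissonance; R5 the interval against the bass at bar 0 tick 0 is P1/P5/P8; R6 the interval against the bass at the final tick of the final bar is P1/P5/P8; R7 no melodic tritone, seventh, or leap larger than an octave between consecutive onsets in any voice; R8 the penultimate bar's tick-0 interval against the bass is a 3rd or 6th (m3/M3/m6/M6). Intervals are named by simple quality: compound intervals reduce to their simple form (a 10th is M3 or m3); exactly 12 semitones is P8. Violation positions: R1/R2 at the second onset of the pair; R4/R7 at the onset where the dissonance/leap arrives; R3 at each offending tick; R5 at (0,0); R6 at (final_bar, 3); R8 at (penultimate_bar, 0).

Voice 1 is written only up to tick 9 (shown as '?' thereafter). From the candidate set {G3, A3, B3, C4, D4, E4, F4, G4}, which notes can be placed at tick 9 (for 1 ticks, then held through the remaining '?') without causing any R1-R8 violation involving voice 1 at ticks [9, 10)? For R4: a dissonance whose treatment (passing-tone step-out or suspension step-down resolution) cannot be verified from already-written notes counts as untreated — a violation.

G3: legal
A3: violates R4
B3: legal
C4: violates R4
D4: legal
E4: legal
F4: violates R4
G4: legal

{B3, D4, E4, G3, G4}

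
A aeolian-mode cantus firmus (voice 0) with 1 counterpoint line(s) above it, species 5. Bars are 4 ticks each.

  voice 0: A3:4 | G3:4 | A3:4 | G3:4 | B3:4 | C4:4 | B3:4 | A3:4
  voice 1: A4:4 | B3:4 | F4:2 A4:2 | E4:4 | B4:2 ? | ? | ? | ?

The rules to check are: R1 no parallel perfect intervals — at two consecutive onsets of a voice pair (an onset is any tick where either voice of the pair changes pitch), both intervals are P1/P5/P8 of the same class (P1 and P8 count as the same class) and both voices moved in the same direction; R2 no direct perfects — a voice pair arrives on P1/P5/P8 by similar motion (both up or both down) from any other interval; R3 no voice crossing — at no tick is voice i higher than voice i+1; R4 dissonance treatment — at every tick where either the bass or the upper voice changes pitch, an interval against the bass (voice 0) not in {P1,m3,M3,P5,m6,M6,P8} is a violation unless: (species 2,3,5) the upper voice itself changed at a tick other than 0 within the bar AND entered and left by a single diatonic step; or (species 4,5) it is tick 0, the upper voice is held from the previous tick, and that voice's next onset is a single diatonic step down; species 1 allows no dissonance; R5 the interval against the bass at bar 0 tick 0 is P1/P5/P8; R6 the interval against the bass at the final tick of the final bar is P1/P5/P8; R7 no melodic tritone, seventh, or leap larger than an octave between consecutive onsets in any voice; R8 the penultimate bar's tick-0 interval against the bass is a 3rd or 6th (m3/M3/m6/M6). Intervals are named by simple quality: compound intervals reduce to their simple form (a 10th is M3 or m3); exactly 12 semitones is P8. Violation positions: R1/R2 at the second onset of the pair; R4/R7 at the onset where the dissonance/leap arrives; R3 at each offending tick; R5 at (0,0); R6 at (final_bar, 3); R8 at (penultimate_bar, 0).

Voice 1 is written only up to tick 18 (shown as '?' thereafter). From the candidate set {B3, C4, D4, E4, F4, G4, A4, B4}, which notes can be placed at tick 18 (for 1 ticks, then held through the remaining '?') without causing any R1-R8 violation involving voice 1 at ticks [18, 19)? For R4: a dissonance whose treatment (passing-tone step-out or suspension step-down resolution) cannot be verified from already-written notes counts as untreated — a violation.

B3: legal
C4: violates R4,R7
D4: legal
E4: violates R4
F4: violates R4,R7
G4: legal
A4: violates R4
B4: legal

{B3, B4, D4, G4}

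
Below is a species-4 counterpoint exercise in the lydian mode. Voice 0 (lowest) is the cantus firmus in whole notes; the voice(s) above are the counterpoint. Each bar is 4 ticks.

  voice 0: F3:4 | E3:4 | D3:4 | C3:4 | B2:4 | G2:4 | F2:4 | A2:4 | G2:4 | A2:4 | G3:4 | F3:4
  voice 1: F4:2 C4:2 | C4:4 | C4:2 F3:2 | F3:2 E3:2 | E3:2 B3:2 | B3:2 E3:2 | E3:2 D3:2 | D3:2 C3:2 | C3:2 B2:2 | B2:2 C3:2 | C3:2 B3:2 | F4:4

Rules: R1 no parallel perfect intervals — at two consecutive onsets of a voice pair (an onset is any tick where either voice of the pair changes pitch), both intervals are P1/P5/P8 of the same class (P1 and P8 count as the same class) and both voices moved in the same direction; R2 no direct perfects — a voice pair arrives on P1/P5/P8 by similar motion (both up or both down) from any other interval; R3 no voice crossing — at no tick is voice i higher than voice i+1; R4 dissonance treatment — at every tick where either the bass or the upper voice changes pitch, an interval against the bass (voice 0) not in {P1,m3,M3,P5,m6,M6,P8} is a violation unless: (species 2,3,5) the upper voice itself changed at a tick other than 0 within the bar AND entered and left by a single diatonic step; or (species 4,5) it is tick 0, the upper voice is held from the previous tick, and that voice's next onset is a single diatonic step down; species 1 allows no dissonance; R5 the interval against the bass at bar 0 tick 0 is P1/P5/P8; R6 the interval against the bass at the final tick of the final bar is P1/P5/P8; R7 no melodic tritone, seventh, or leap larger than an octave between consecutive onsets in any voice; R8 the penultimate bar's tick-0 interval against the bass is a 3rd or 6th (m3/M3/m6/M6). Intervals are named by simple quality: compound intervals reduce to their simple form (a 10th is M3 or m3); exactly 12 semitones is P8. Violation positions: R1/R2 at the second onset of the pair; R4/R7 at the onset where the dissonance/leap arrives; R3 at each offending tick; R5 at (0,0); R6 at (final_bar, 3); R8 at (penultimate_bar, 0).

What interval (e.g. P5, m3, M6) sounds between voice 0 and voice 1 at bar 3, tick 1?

P4

voice 0=C3 voice 1=F3 -> P4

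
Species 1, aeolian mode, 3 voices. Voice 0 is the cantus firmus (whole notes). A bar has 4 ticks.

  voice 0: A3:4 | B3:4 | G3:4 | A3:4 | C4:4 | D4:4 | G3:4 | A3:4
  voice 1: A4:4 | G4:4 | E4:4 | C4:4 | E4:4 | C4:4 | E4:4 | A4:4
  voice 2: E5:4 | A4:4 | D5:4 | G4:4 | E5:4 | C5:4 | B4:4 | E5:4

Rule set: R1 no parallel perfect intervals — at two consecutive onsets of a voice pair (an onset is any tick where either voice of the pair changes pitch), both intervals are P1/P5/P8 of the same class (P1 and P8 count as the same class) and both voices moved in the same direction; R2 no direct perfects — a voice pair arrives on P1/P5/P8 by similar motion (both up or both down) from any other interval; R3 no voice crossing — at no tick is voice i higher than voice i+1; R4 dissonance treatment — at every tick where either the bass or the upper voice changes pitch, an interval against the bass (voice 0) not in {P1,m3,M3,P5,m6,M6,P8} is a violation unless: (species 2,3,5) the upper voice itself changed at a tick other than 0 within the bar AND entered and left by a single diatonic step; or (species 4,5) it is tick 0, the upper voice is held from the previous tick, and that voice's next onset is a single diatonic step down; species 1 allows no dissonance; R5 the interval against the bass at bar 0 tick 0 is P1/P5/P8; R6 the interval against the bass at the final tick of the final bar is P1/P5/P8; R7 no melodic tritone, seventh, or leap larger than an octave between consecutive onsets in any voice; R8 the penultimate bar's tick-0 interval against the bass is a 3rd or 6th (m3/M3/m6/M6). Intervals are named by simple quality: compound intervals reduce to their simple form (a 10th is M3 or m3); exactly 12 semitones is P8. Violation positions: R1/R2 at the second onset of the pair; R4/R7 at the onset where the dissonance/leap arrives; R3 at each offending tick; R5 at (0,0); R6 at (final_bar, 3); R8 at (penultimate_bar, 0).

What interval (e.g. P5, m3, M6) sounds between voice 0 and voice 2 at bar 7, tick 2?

voice 0=A3 voice 2=E5 -> P5

P5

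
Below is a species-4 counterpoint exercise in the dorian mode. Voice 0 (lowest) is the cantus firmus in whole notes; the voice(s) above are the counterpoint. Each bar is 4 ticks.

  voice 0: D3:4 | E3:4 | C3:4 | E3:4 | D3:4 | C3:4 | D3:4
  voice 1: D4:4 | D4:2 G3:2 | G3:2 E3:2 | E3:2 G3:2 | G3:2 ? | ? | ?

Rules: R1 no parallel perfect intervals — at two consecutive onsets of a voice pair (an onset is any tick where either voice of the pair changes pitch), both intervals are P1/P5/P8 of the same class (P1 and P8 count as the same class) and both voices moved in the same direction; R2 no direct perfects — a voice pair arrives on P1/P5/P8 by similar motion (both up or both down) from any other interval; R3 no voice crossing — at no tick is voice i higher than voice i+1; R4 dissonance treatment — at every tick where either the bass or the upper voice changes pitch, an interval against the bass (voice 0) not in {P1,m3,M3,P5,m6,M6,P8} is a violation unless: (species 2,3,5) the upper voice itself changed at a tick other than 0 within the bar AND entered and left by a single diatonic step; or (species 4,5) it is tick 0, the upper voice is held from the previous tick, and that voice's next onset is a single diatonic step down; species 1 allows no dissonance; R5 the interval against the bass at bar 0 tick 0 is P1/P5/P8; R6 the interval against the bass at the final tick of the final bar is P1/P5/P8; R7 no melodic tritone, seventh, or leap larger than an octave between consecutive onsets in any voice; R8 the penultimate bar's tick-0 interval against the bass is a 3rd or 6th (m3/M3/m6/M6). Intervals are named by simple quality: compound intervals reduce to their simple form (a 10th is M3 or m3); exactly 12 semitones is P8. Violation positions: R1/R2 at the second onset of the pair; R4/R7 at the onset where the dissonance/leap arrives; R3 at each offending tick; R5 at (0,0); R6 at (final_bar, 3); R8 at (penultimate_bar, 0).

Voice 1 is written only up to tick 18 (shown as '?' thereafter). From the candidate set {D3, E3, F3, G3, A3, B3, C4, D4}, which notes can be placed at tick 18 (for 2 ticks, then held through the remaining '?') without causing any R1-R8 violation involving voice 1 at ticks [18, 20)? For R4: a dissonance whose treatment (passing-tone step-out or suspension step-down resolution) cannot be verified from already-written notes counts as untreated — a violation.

{A3, B3, D3, D4, F3, G3}

D3: legal
E3: violates R4
F3: legal
G3: legal
A3: legal
B3: legal
C4: violates R4
D4: legal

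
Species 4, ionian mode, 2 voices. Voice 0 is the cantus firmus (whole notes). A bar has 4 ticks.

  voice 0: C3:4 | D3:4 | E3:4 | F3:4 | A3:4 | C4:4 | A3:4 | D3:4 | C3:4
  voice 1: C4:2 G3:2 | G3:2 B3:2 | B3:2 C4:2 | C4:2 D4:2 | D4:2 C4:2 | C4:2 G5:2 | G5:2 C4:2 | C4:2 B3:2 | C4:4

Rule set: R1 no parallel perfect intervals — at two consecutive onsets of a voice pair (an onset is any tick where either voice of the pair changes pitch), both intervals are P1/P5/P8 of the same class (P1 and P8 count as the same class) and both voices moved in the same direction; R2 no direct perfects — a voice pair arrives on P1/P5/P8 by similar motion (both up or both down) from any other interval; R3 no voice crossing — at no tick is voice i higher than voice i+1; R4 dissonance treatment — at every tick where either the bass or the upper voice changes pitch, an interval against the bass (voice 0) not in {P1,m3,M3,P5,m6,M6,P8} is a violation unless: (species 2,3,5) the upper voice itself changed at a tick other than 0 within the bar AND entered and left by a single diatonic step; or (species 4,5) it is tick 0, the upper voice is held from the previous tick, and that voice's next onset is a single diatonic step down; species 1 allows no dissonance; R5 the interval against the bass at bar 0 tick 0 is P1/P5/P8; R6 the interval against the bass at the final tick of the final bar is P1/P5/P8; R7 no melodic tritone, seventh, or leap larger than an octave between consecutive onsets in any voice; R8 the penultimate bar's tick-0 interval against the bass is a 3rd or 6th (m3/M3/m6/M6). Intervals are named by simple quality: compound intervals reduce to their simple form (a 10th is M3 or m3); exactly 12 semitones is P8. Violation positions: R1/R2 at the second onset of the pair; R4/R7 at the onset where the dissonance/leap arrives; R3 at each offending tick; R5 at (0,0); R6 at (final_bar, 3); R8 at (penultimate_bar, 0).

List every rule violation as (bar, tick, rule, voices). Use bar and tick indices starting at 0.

(1, 0, R4, (0, 1))
(5, 2, R7, (1,))
(6, 0, R4, (0, 1))
(6, 2, R7, (1,))
(7, 0, R8, (0, 1))

bar 0: v0=C3 v1=C4 downbeat P8
bar 1: v0=D3 v1=G3 downbeat P4
bar 2: v0=E3 v1=B3 downbeat P5
bar 3: v0=F3 v1=C4 downbeat P5
bar 4: v0=A3 v1=D4 downbeat P4
bar 5: v0=C4 v1=C4 downbeat P1
bar 6: v0=A3 v1=G5 downbeat m7
bar 7: v0=D3 v1=C4 downbeat m7
bar 8: v0=C3 v1=C4 downbeat P8
  -> R4 @ bar 1 tick 0 v(0, 1): D3/G3 P4 untreated
  -> R7 @ bar 5 tick 2 v(1,): C4->G5 leap 19st
  -> R4 @ bar 6 tick 0 v(0, 1): A3/G5 m7 untreated
  -> R7 @ bar 6 tick 2 v(1,): G5->C4 leap 19st
  -> R8 @ bar 7 tick 0 v(0, 1): penult m7 not 3rd/6th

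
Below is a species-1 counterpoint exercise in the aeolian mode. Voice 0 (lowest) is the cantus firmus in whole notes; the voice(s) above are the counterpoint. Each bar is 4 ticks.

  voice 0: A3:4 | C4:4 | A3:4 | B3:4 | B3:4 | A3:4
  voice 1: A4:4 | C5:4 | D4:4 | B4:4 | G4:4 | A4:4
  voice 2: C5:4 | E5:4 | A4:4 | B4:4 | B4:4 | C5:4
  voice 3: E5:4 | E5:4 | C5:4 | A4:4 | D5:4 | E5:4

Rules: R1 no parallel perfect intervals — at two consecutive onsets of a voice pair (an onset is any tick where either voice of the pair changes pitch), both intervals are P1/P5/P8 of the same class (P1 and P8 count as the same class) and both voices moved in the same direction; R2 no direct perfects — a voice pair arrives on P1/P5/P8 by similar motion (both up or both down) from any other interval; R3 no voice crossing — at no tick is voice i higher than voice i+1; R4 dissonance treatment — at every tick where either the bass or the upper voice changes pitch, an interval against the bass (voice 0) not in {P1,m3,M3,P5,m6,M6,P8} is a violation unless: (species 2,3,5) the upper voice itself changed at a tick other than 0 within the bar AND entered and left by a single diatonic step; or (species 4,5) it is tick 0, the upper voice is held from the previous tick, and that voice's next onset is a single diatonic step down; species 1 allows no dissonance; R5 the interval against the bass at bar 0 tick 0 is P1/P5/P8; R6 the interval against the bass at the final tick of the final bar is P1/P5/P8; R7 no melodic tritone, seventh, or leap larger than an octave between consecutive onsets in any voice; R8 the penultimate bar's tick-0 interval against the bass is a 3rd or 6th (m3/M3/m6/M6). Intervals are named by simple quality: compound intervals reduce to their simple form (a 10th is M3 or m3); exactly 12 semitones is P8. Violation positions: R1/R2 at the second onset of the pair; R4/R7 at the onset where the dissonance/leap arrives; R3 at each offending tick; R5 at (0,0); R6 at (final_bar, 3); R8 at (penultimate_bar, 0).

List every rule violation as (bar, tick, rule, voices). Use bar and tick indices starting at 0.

bar 0: v0=A3 v1=A4 v2=C5 v3=E5 downbeat P5
bar 1: v0=C4 v1=C5 v2=E5 v3=E5 downbeat M3
bar 2: v0=A3 v1=D4 v2=A4 v3=C5 downbeat m3
bar 3: v0=B3 v1=B4 v2=B4 v3=A4 downbeat m7
bar 4: v0=B3 v1=G4 v2=B4 v3=D5 downbeat m3
bar 5: v0=A3 v1=A4 v2=C5 v3=E5 downbeat P5
  -> R5 @ bar 0 tick 0 v(0, 2): opens on m3
  -> R1 @ bar 1 tick 0 v(0, 1): A3/A4 P8 -> C4/C5 P8 similar
  -> R2 @ bar 2 tick 0 v(0, 2): C4/E5 M3 -> A3/A4 P8 similar
  -> R2 @ bar 2 tick 0 v(1, 2): C5/E5 M3 -> D4/A4 P5 similar
  -> R4 @ bar 2 tick 0 v(0, 1): A3/D4 P4 untreated
  -> R7 @ bar 2 tick 0 v(1,): C5->D4 leap 10st
  -> R1 @ bar 3 tick 0 v(0, 2): A3/A4 P8 -> B3/B4 P8 similar
  -> R2 @ bar 3 tick 0 v(0, 1): A3/D4 P4 -> B3/B4 P8 similar
  -> R2 @ bar 3 tick 0 v(1, 2): D4/A4 P5 -> B4/B4 P1 similar
  -> R3 @ bar 3 tick 0 v(2, 3): B4 above A4
  -> R4 @ bar 3 tick 0 v(0, 3): B3/A4 m7 untreated
  -> R3 @ bar 3 tick 1 v(2, 3): B4 above A4
  -> R3 @ bar 3 tick 2 v(2, 3): B4 above A4
  -> R3 @ bar 3 tick 3 v(2, 3): B4 above A4
  -> R8 @ bar 4 tick 0 v(0, 2): penult P8 not 3rd/6th
  -> R1 @ bar 5 tick 0 v(1, 3): G4/D5 P5 -> A4/E5 P5 similar
  -> R6 @ bar 5 tick 3 v(0, 2): closes on m3

(0, 0, R5, (0, 2))
(1, 0, R1, (0, 1))
(2, 0, R2, (0, 2))
(2, 0, R2, (1, 2))
(2, 0, R4, (0, 1))
(2, 0, R7, (1,))
(3, 0, R1, (0, 2))
(3, 0, R2, (0, 1))
(3, 0, R2, (1, 2))
(3, 0, R3, (2, 3))
(3, 0, R4, (0, 3))
(3, 1, R3, (2, 3))
(3, 2, R3, (2, 3))
(3, 3, R3, (2, 3))
(4, 0, R8, (0, 2))
(5, 0, R1, (1, 3))
(5, 3, R6, (0, 2))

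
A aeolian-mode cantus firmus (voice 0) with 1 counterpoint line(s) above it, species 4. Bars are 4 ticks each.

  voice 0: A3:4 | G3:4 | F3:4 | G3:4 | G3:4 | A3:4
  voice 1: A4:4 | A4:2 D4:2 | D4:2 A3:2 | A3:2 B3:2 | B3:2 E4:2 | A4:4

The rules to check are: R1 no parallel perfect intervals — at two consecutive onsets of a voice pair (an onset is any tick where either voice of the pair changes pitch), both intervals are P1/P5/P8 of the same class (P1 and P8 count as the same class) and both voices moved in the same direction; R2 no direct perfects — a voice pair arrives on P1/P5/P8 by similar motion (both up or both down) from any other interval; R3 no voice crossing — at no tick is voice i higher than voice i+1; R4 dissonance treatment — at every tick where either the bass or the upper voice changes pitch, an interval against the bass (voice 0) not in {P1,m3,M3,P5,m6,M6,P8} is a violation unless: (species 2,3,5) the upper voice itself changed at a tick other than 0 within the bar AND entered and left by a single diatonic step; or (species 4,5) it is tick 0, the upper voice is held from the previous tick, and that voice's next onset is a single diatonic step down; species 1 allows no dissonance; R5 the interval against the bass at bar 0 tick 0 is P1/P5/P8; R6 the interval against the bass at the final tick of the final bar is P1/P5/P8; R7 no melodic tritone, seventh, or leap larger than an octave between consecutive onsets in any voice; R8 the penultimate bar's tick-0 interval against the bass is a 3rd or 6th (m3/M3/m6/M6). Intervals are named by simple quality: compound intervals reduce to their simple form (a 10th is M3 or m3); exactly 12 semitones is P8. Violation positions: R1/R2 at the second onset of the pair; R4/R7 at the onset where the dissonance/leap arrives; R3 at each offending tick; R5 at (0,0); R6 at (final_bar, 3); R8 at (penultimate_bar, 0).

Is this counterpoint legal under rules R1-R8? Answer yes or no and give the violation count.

No (3 violations)

bar 0: v0=A3 v1=A4 (P8)
bar 1: v0=G3 v1=A4 (M2)
bar 2: v0=F3 v1=D4 (M6)
bar 3: v0=G3 v1=A3 (M2)
bar 4: v0=G3 v1=B3 (M3)
bar 5: v0=A3 v1=A4 (P8)
  R4 @ bar1.0: G3/A4 M2 untreated
  R4 @ bar3.0: G3/A3 M2 untreated
  R2 @ bar5.0: G3/E4 M6 -> A3/A4 P8 similar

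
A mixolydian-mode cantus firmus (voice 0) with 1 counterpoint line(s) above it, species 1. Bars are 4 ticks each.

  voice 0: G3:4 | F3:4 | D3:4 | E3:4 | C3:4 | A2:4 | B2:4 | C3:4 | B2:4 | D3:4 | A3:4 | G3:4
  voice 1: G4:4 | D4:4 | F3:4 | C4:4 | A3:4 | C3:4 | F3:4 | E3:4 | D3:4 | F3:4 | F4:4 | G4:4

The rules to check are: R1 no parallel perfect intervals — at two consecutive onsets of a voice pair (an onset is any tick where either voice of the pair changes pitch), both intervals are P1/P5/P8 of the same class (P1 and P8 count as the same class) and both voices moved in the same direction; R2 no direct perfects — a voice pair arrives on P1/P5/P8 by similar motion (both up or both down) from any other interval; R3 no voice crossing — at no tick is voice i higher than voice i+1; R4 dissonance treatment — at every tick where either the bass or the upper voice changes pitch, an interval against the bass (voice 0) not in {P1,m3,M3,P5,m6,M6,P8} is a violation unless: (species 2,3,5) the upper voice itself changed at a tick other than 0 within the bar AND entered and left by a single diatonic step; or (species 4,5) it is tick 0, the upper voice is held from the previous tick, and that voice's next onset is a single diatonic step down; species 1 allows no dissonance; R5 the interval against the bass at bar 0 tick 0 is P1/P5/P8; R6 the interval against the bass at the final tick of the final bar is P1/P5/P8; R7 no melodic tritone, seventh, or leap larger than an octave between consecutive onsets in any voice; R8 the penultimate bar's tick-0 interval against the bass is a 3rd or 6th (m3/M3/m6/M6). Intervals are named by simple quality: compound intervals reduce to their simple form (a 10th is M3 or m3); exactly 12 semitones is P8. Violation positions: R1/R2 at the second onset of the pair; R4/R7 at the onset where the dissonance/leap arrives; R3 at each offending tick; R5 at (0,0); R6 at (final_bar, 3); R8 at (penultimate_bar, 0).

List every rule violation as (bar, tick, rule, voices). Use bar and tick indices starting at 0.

bar 0: v0=G3 v1=G4 downbeat P8
bar 1: v0=F3 v1=D4 downbeat M6
bar 2: v0=D3 v1=F3 downbeat m3
bar 3: v0=E3 v1=C4 downbeat m6
bar 4: v0=C3 v1=A3 downbeat M6
bar 5: v0=A2 v1=C3 downbeat m3
bar 6: v0=B2 v1=F3 downbeat TT
bar 7: v0=C3 v1=E3 downbeat M3
bar 8: v0=B2 v1=D3 downbeat m3
bar 9: v0=D3 v1=F3 downbeat m3
bar 10: v0=A3 v1=F4 downbeat m6
bar 11: v0=G3 v1=G4 downbeat P8
  -> R4 @ bar 6 tick 0 v(0, 1): B2/F3 TT untreated

(6, 0, R4, (0, 1))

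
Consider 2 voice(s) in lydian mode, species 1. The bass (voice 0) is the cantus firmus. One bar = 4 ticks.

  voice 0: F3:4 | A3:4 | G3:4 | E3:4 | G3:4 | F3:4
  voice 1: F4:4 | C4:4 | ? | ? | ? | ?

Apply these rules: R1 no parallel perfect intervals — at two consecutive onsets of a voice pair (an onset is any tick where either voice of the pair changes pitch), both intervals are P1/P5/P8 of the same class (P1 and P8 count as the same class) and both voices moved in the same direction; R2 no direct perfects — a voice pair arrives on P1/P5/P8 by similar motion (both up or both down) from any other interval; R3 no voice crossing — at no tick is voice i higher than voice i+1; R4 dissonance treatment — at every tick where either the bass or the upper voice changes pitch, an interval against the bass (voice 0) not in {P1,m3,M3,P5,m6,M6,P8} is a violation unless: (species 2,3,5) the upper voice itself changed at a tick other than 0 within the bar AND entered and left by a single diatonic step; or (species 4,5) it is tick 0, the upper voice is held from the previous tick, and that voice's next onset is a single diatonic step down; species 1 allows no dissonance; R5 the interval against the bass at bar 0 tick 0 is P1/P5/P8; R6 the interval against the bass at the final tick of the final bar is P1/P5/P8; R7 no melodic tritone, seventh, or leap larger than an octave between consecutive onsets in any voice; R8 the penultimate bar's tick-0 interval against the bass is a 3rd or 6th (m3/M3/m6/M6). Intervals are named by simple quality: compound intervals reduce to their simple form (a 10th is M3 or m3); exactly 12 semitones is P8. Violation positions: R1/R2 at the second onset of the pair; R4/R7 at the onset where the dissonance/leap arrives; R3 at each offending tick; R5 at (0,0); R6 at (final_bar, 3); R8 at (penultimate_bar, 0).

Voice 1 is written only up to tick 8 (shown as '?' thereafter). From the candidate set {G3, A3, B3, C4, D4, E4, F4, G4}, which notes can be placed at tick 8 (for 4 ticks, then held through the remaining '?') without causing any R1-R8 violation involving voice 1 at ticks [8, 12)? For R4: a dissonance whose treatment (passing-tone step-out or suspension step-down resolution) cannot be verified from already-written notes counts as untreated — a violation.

G3: violates R2
A3: violates R4
B3: legal
C4: violates R4
D4: legal
E4: legal
F4: violates R4
G4: legal

{B3, D4, E4, G4}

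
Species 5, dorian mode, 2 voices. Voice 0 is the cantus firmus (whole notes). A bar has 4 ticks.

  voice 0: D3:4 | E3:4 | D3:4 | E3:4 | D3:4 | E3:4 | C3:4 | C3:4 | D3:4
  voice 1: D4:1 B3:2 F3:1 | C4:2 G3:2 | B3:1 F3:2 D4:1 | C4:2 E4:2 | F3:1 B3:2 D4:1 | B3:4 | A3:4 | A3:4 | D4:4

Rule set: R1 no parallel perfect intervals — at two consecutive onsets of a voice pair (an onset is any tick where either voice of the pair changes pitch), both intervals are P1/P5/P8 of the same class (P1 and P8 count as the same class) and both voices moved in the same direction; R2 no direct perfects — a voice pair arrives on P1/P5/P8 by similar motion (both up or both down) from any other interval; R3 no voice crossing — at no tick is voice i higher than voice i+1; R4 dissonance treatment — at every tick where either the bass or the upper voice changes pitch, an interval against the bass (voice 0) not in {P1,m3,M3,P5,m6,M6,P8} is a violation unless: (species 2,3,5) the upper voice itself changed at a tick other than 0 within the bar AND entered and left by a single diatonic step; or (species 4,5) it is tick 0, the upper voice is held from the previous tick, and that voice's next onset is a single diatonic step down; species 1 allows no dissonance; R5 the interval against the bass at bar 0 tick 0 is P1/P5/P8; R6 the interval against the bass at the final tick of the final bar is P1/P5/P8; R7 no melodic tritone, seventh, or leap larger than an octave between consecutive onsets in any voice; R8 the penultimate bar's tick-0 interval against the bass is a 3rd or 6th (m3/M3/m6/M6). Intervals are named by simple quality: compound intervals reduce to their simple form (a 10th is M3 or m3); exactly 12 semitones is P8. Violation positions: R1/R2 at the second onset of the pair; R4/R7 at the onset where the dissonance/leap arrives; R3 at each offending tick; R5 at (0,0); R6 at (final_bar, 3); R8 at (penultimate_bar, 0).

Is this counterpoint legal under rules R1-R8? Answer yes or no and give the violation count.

bar 0: v0=D3 v1=D4 (P8)
bar 1: v0=E3 v1=C4 (m6)
bar 2: v0=D3 v1=B3 (M6)
bar 3: v0=E3 v1=C4 (m6)
bar 4: v0=D3 v1=F3 (m3)
bar 5: v0=E3 v1=B3 (P5)
bar 6: v0=C3 v1=A3 (M6)
bar 7: v0=C3 v1=A3 (M6)
bar 8: v0=D3 v1=D4 (P8)
  R7 @ bar0.3: B3->F3 leap 6st
  R7 @ bar2.1: B3->F3 leap 6st
  R7 @ bar4.0: E4->F3 leap 11st
  R7 @ bar4.1: F3->B3 leap 6st
  R2 @ bar8.0: C3/A3 M6 -> D3/D4 P8 similar

No (5 violations)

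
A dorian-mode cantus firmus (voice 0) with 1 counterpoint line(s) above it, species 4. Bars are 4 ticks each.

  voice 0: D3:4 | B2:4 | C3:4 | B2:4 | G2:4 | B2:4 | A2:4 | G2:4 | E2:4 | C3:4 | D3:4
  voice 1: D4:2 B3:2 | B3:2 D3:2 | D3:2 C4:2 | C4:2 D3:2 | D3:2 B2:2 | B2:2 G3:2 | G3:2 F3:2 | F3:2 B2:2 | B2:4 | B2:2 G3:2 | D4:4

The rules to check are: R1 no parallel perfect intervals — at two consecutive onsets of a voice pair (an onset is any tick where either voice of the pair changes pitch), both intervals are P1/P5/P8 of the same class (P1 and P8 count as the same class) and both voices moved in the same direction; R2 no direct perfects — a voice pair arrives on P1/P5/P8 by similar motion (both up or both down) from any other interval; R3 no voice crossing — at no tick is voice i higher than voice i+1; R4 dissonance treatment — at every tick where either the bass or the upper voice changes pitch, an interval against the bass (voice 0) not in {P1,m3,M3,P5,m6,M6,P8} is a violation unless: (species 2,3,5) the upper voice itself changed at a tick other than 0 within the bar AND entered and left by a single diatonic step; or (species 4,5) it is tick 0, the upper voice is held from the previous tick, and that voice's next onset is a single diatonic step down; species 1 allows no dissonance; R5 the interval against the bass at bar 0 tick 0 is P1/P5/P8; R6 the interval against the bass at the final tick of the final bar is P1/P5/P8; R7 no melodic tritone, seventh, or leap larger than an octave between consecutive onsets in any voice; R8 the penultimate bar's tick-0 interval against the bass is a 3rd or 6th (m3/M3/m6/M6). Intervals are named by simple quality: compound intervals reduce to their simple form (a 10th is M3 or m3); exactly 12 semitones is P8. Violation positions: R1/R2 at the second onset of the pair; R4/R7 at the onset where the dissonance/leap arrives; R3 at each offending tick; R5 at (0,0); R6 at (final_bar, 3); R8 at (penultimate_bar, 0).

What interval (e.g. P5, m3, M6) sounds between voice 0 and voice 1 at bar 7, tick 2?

M3

voice 0=G2 voice 1=B2 -> M3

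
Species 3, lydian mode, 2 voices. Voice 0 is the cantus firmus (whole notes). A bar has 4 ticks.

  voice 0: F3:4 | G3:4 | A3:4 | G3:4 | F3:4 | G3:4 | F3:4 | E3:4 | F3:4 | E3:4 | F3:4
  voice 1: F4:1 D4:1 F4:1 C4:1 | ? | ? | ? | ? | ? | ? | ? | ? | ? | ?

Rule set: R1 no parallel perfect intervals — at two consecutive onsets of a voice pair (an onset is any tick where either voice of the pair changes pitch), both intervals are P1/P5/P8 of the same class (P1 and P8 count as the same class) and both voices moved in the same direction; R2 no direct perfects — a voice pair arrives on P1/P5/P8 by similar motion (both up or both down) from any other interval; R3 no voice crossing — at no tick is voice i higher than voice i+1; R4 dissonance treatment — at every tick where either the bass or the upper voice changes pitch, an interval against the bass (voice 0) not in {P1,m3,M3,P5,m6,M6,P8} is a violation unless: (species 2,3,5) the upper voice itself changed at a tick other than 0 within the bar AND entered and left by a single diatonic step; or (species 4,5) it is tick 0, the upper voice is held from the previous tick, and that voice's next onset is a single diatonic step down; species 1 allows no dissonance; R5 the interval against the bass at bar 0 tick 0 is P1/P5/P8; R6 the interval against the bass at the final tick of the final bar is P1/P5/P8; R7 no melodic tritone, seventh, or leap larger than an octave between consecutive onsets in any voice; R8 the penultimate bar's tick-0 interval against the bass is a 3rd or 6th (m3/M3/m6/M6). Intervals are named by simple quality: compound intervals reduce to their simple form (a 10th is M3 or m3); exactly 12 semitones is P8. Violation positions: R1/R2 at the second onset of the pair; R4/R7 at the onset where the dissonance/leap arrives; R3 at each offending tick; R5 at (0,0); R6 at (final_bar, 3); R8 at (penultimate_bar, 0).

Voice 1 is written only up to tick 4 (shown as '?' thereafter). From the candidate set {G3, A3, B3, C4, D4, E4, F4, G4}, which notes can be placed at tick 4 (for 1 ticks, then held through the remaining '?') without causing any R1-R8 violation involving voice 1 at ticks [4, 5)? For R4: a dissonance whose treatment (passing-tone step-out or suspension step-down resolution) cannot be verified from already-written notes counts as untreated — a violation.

G3: legal
A3: violates R4
B3: legal
C4: violates R4
D4: violates R1
E4: legal
F4: violates R4
G4: violates R2

{B3, E4, G3}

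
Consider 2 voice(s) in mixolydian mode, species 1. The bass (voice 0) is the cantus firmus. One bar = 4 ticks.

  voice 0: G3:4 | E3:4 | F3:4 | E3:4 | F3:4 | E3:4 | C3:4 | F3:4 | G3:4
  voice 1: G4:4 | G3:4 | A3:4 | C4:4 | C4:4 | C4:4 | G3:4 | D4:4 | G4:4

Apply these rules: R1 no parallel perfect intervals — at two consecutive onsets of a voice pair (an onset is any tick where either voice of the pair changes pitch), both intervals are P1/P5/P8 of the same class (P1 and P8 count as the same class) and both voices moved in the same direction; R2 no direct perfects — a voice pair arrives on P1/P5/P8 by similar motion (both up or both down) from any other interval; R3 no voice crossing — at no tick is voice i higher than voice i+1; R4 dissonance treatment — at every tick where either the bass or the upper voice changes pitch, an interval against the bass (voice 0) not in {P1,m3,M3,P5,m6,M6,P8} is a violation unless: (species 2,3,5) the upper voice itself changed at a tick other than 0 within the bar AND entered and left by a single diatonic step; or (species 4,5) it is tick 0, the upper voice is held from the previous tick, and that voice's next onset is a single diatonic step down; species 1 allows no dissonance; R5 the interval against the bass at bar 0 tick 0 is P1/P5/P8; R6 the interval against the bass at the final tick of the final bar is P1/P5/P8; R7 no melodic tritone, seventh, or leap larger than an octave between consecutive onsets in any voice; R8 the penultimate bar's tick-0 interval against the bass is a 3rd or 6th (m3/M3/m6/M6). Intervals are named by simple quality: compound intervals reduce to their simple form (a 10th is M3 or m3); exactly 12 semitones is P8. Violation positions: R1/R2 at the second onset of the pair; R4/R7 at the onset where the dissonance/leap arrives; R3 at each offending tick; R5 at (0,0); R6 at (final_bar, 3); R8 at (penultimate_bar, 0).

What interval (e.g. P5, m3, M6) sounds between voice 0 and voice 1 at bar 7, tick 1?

voice 0=F3 voice 1=D4 -> M6

M6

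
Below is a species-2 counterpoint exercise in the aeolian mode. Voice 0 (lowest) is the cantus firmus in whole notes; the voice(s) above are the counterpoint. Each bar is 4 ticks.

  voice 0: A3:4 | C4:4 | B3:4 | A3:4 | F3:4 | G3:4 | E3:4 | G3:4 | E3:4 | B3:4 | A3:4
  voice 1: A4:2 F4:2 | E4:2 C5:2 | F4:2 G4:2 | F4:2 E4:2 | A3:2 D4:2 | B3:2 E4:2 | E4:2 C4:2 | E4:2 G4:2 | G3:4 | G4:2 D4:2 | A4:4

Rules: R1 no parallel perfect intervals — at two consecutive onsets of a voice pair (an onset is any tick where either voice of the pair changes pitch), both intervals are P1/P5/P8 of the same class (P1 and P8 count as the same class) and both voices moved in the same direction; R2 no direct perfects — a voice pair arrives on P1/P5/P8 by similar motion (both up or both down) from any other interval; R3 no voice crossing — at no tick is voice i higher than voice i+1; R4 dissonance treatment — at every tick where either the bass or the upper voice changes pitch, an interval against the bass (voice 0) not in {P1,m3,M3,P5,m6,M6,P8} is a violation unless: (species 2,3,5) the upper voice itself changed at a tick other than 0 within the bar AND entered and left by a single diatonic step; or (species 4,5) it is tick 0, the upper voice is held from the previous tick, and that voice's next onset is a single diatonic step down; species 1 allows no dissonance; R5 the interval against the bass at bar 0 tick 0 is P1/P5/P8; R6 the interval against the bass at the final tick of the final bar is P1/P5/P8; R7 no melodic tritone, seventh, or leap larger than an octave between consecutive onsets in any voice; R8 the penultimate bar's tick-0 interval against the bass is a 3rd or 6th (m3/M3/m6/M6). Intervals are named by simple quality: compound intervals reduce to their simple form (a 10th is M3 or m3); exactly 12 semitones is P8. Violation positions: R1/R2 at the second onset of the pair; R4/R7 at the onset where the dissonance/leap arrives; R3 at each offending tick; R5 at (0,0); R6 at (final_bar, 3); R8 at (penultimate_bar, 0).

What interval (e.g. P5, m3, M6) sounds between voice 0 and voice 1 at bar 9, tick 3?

voice 0=B3 voice 1=D4 -> m3

m3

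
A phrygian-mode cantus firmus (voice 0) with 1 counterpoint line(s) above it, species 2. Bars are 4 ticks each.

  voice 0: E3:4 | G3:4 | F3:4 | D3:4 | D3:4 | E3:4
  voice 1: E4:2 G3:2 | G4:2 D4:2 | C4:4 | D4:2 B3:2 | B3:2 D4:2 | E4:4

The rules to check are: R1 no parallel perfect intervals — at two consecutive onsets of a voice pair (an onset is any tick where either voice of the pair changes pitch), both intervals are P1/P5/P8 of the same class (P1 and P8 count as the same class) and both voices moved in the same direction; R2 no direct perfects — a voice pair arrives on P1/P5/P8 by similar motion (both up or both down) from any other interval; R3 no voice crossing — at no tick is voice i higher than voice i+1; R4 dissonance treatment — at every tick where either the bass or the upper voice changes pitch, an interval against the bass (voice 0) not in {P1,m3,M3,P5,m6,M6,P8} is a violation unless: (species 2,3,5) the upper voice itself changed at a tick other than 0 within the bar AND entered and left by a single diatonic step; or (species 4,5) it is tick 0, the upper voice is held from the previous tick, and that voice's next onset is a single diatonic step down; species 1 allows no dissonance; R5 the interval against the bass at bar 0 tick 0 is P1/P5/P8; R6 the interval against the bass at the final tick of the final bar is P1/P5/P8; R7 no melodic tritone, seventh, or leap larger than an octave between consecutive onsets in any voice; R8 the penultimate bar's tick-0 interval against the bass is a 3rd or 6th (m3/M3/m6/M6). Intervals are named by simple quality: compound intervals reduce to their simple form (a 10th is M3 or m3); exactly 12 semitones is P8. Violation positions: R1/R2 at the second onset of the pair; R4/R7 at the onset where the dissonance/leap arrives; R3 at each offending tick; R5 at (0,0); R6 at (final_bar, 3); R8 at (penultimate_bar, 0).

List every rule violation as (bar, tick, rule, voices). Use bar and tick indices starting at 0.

(1, 0, R2, (0, 1))
(2, 0, R1, (0, 1))
(5, 0, R1, (0, 1))

bar 0: v0=E3 v1=E4 downbeat P8
bar 1: v0=G3 v1=G4 downbeat P8
bar 2: v0=F3 v1=C4 downbeat P5
bar 3: v0=D3 v1=D4 downbeat P8
bar 4: v0=D3 v1=B3 downbeat M6
bar 5: v0=E3 v1=E4 downbeat P8
  -> R2 @ bar 1 tick 0 v(0, 1): E3/G3 m3 -> G3/G4 P8 similar
  -> R1 @ bar 2 tick 0 v(0, 1): G3/D4 P5 -> F3/C4 P5 similar
  -> R1 @ bar 5 tick 0 v(0, 1): D3/D4 P8 -> E3/E4 P8 similar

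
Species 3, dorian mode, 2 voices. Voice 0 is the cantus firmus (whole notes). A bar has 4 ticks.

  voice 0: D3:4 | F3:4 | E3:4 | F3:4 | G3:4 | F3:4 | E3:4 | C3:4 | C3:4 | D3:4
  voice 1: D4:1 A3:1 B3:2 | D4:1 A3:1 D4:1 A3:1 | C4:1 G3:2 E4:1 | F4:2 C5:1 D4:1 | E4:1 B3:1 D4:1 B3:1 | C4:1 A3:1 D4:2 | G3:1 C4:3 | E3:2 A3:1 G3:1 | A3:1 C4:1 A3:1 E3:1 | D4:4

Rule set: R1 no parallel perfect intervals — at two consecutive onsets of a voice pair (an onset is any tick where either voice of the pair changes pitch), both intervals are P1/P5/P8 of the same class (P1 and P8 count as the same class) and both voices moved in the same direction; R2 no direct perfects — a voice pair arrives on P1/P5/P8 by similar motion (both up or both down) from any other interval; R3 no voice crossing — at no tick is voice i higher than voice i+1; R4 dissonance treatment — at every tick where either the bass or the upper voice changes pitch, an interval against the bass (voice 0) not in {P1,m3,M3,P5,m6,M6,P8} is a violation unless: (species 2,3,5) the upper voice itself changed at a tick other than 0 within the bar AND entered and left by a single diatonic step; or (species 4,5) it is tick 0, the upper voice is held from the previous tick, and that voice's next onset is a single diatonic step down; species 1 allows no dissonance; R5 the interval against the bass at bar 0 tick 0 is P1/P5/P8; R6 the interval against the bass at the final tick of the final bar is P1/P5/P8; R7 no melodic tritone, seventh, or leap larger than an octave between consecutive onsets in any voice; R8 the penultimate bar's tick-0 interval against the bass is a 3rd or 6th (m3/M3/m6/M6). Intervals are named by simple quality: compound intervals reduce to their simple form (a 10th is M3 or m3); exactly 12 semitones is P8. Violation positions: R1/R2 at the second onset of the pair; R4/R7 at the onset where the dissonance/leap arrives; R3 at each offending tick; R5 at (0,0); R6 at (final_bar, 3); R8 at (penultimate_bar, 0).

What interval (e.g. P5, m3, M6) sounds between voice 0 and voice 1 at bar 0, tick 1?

voice 0=D3 voice 1=A3 -> P5

P5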